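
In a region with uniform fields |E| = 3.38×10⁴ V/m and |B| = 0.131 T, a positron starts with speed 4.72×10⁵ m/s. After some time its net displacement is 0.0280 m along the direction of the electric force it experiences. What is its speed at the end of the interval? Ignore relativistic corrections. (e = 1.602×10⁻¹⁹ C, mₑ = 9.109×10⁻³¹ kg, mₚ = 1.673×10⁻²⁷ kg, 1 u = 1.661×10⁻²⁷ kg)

v_f ≈ 1.83×10⁷ m/s

B does no work; ΔKE = |q|E d.
½mv_f² = ½mv₀² + |q|Ed = ½(9.109×10⁻³¹)(4.72×10⁵)² + (1.602×10⁻¹⁹)(3.38×10⁴)(0.0280) ≈ 1.015×10⁻¹⁹ J + 1.516×10⁻¹⁶ J ≈ 1.517×10⁻¹⁶ J.
v_f = √(2·1.517×10⁻¹⁶/9.109×10⁻³¹) ≈ 1.83×10⁷ m/s.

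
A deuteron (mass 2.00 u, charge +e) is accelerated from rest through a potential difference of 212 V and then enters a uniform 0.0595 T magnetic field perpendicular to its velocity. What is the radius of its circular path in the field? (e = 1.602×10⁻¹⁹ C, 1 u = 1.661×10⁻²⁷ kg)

r ≈ 0.0498 m

Acceleration: |q|V = ½mv² ⇒ v = √(2|q|V/m) = √(2·1.602×10⁻¹⁹·212/3.322×10⁻²⁷) ≈ 1.430×10⁵ m/s.
In the field: r = mv/(|q|B) = (3.322×10⁻²⁷)(1.430×10⁵)/((1.602×10⁻¹⁹)(0.0595)) ≈ 0.0498 m.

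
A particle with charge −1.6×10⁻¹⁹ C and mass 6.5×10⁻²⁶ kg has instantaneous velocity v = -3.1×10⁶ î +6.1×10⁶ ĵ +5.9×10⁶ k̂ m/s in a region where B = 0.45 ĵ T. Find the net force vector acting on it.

F ≈ (4.25×10⁻¹³, 0, 2.23×10⁻¹³) N

v×B = (-2.66×10⁶, 0, -1.40×10⁶) N/C.
F = q v×B = (−1.6×10⁻¹⁹ C)·(-2.66×10⁶, 0, -1.40×10⁶) = (4.25×10⁻¹³, 0, 2.23×10⁻¹³) N.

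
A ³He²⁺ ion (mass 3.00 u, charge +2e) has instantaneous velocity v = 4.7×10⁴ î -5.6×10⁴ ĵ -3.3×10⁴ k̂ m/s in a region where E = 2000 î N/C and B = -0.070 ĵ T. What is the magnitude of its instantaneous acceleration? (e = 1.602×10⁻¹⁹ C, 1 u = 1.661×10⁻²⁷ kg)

|a| ≈ 2.12×10¹¹ m/s²

v×B = (-2310, 0, -3290) N/C.
E + v×B = (-310, 0, -3290) N/C.
F = q(E + v×B) = (3.204×10⁻¹⁹ C)·(-310, 0, -3290) = (-9.93×10⁻¹⁷, 0, -1.05×10⁻¹⁵) N.
|a| = |F|/m = 1.059×10⁻¹⁵/4.983×10⁻²⁷ ≈ 2.12×10¹¹ m/s².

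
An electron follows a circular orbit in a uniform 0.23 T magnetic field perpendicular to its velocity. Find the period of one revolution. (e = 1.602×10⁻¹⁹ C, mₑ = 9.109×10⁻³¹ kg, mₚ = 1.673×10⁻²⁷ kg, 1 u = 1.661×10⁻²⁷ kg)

T ≈ 1.6×10⁻¹⁰ s

The cyclotron period depends only on m, q, B: T = 2πm/(|q|B).
T = 2π(9.109×10⁻³¹)/((1.602×10⁻¹⁹)(0.23)) ≈ 1.6×10⁻¹⁰ s.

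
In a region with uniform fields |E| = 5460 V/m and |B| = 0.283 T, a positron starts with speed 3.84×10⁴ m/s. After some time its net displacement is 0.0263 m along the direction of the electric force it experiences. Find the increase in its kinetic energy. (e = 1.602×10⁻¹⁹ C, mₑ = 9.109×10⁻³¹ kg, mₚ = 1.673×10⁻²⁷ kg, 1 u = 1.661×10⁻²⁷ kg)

ΔKE ≈ 2.30×10⁻¹⁷ J

The magnetic force is always ⟂ v and does no work; only the electric force changes KE.
ΔKE = F_E · d = |q|E d = (1.602×10⁻¹⁹)(5460)(0.0263) ≈ 2.30×10⁻¹⁷ J.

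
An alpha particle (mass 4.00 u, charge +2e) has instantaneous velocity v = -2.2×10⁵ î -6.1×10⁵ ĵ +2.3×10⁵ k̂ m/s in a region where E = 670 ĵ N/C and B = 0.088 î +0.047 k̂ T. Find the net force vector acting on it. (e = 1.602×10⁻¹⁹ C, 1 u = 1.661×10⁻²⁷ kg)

v×B = (-2.87×10⁴, 3.06×10⁴, 5.37×10⁴) N/C.
E + v×B = (-2.87×10⁴, 3.12×10⁴, 5.37×10⁴) N/C.
F = q(E + v×B) = (3.204×10⁻¹⁹ C)·(-2.87×10⁴, 3.12×10⁴, 5.37×10⁴) = (-9.19×10⁻¹⁵, 1.00×10⁻¹⁴, 1.72×10⁻¹⁴) N.

F ≈ (-9.19×10⁻¹⁵, 1.00×10⁻¹⁴, 1.72×10⁻¹⁴) N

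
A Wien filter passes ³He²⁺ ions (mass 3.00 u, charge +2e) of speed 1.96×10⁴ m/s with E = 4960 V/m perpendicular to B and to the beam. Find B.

B = 0.253 T

Balance of forces in the selector: qE = qvB ⇒ B = E/v.
B = 4960/1.96×10⁴ = 0.253 T.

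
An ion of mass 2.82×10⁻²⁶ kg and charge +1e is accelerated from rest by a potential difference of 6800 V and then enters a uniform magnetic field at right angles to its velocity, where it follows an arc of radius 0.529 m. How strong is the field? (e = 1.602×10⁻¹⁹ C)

B ≈ 0.0925 T

v = √(2|q|V/m) = √(2·1.602×10⁻¹⁹·6800/2.82×10⁻²⁶) ≈ 2.780×10⁵ m/s.
B = mv/(|q|r) = (2.82×10⁻²⁶)(2.780×10⁵)/((1.602×10⁻¹⁹)(0.529)) ≈ 0.0925 T.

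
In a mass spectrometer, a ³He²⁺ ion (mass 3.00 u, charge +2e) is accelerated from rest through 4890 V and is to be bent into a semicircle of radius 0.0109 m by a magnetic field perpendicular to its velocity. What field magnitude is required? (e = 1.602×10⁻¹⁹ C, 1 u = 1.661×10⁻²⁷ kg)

v = √(2|q|V/m) = √(2·3.204×10⁻¹⁹·4890/4.983×10⁻²⁷) ≈ 7.930×10⁵ m/s.
B = mv/(|q|r) = (4.983×10⁻²⁷)(7.930×10⁵)/((3.204×10⁻¹⁹)(0.0109)) ≈ 1.13 T.

B ≈ 1.13 T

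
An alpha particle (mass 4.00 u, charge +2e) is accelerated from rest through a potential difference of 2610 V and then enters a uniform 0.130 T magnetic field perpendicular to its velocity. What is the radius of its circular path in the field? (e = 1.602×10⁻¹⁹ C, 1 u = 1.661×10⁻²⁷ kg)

Acceleration: |q|V = ½mv² ⇒ v = √(2|q|V/m) = √(2·3.204×10⁻¹⁹·2610/6.644×10⁻²⁷) ≈ 5.017×10⁵ m/s.
In the field: r = mv/(|q|B) = (6.644×10⁻²⁷)(5.017×10⁵)/((3.204×10⁻¹⁹)(0.130)) ≈ 0.0800 m.

r ≈ 0.0800 m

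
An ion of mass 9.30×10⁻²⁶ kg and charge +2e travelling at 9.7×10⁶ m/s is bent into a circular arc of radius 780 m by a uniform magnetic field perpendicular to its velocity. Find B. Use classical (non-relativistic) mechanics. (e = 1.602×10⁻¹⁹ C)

From |q|vB = mv²/r, B = mv/(|q|r).
B = (9.30×10⁻²⁶)(9.7×10⁶)/((3.204×10⁻¹⁹)(780)) ≈ 3.6×10⁻³ T.

B ≈ 3.6×10⁻³ T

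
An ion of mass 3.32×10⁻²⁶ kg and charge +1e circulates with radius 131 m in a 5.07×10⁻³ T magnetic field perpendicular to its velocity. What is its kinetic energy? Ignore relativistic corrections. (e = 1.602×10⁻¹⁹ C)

KE ≈ 1.70×10⁻¹³ J

v = |q|Br/m, then KE = ½mv² = (qBr)²/(2m).
v = (1.602×10⁻¹⁹)(5.07×10⁻³)(131)/3.32×10⁻²⁶ ≈ 3.205×10⁶ m/s.
KE = ½(3.32×10⁻²⁶)(3.205×10⁶)² ≈ 1.70×10⁻¹³ J.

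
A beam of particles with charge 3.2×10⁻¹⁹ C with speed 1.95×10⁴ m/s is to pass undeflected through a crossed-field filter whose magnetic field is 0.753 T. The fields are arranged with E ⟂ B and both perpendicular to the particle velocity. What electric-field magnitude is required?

For straight-line motion qE = qvB, so E = vB.
E = 1.95×10⁴ × 0.753 = 1.47×10⁴ V/m.

E = 1.47×10⁴ V/m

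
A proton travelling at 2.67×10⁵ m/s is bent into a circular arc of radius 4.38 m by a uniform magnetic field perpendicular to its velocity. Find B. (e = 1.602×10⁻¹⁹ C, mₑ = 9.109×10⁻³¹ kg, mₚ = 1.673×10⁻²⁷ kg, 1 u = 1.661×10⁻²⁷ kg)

B ≈ 6.37×10⁻⁴ T

From |q|vB = mv²/r, B = mv/(|q|r).
B = (1.673×10⁻²⁷)(2.67×10⁵)/((1.602×10⁻¹⁹)(4.38)) ≈ 6.37×10⁻⁴ T.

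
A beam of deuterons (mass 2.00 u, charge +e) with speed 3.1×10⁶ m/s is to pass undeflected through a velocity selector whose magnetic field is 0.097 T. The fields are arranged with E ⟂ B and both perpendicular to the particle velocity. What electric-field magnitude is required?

For straight-line motion qE = qvB, so E = vB.
E = 3.1×10⁶ × 0.097 = 3.0×10⁵ V/m.

E = 3.0×10⁵ V/m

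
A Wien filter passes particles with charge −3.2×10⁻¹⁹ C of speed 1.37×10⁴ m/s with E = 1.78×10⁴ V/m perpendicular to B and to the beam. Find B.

B = 1.30 T

Balance of forces in the selector: qE = qvB ⇒ B = E/v.
B = 1.78×10⁴/1.37×10⁴ = 1.30 T.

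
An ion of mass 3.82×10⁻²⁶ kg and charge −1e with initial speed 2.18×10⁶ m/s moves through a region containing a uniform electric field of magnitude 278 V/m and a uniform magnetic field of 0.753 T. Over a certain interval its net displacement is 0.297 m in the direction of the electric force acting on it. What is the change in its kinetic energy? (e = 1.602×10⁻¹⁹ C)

The magnetic force is always ⟂ v and does no work; only the electric force changes KE.
ΔKE = F_E · d = |q|E d = (1.602×10⁻¹⁹)(278)(0.297) ≈ 1.32×10⁻¹⁷ J.

ΔKE ≈ 1.32×10⁻¹⁷ J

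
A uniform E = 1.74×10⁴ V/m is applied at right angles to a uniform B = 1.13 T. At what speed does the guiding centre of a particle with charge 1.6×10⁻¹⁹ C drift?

v_d ≈ 1.54×10⁴ m/s

In crossed fields the guiding centre drifts at v_d = |E×B|/B² = E/B, independent of charge and mass.
v_d = 1.74×10⁴/1.13 = 1.54×10⁴ m/s.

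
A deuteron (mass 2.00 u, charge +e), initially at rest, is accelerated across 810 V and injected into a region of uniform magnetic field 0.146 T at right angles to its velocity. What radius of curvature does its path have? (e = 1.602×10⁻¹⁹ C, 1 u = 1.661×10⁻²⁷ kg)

Acceleration: |q|V = ½mv² ⇒ v = √(2|q|V/m) = √(2·1.602×10⁻¹⁹·810/3.322×10⁻²⁷) ≈ 2.795×10⁵ m/s.
In the field: r = mv/(|q|B) = (3.322×10⁻²⁷)(2.795×10⁵)/((1.602×10⁻¹⁹)(0.146)) ≈ 0.0397 m.

r ≈ 0.0397 m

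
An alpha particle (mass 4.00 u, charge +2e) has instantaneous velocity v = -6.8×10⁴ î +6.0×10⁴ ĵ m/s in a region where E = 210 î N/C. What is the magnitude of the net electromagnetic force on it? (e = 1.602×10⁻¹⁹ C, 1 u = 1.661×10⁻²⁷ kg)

Only an electric field acts, so F = qE = (3.204×10⁻¹⁹ C)·(210, 0, 0) = (6.73×10⁻¹⁷, 0, 0) N.
|F| = 6.73×10⁻¹⁷ N.

|F| ≈ 6.73×10⁻¹⁷ N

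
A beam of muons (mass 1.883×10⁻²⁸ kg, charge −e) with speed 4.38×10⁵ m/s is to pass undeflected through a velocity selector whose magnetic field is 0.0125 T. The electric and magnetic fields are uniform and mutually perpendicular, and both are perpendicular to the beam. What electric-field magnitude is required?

E = 5480 V/m

For straight-line motion qE = qvB, so E = vB.
E = 4.38×10⁵ × 0.0125 = 5480 V/m.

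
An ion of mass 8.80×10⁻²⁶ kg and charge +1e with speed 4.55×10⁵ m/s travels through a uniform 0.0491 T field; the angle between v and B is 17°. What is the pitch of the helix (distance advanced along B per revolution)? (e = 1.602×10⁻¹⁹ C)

v∥ = v cosθ = 4.55×10⁵·cos17° ≈ 4.351×10⁵ m/s.
T = 2πm/(|q|B) = 2π(8.80×10⁻²⁶)/((1.602×10⁻¹⁹)(0.0491)) ≈ 7.029×10⁻⁵ s.
pitch = v∥ T = (4.351×10⁵)(7.029×10⁻⁵) ≈ 30.6 m.

p ≈ 30.6 m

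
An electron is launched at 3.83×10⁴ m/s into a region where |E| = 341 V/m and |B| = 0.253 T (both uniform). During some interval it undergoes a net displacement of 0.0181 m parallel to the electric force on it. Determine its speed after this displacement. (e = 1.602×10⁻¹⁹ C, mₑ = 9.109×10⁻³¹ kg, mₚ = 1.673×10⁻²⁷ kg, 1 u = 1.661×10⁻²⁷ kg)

v_f ≈ 1.47×10⁶ m/s

B does no work; ΔKE = |q|E d.
½mv_f² = ½mv₀² + |q|Ed = ½(9.109×10⁻³¹)(3.83×10⁴)² + (1.602×10⁻¹⁹)(341)(0.0181) ≈ 6.681×10⁻²² J + 9.888×10⁻¹⁹ J ≈ 9.894×10⁻¹⁹ J.
v_f = √(2·9.894×10⁻¹⁹/9.109×10⁻³¹) ≈ 1.47×10⁶ m/s.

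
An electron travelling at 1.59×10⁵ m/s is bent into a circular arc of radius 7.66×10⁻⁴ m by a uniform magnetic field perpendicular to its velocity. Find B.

B ≈ 1.18×10⁻³ T

From |q|vB = mv²/r, B = mv/(|q|r).
B = (9.109×10⁻³¹)(1.59×10⁵)/((1.602×10⁻¹⁹)(7.66×10⁻⁴)) ≈ 1.18×10⁻³ T.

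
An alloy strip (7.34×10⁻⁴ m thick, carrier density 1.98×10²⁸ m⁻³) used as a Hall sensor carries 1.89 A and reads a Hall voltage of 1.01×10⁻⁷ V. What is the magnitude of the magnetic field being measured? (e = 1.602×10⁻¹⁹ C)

B ≈ 0.124 T

From V_H = IB/(n e t), B = V_H n e t / I.
B = (1.01×10⁻⁷)(1.98×10²⁸)(1.602×10⁻¹⁹)(7.34×10⁻⁴)/1.89 ≈ 0.124 T.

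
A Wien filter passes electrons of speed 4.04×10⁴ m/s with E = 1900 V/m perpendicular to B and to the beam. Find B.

B = 0.0470 T

Balance of forces in the selector: qE = qvB ⇒ B = E/v.
B = 1900/4.04×10⁴ = 0.0470 T.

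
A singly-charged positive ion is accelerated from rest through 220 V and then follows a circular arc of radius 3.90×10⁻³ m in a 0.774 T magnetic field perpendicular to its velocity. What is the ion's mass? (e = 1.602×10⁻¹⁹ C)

m ≈ 3.32×10⁻²⁷ kg

Combine |q|V = ½mv² and r = mv/(|q|B): eliminate v to get m = qB²r²/(2V).
m = (1.602×10⁻¹⁹)(0.774)²(3.90×10⁻³)²/(2·220) ≈ 3.32×10⁻²⁷ kg.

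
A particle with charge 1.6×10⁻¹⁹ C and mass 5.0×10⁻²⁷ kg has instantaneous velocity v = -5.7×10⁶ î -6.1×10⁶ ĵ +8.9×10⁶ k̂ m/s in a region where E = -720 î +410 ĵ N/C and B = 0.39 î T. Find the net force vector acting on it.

F ≈ (-1.15×10⁻¹⁶, 5.55×10⁻¹³, 3.81×10⁻¹³) N

v×B = (0, 3.47×10⁶, 2.38×10⁶) N/C.
E + v×B = (-720, 3.47×10⁶, 2.38×10⁶) N/C.
F = q(E + v×B) = (1.6×10⁻¹⁹ C)·(-720, 3.47×10⁶, 2.38×10⁶) = (-1.15×10⁻¹⁶, 5.55×10⁻¹³, 3.81×10⁻¹³) N.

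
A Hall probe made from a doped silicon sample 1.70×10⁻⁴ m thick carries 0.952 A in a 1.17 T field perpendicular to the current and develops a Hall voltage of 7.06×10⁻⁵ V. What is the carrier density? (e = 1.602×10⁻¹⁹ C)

From V_H = IB/(n e t), n = IB/(V_H e t).
n = (0.952)(1.17)/((7.06×10⁻⁵)(1.602×10⁻¹⁹)(1.70×10⁻⁴)) ≈ 5.79×10²⁶ m⁻³.

n ≈ 5.79×10²⁶ m⁻³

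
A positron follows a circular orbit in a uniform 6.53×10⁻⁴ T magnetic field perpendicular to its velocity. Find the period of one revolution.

T ≈ 5.47×10⁻⁸ s

The cyclotron period depends only on m, q, B: T = 2πm/(|q|B).
T = 2π(9.109×10⁻³¹)/((1.602×10⁻¹⁹)(6.53×10⁻⁴)) ≈ 5.47×10⁻⁸ s.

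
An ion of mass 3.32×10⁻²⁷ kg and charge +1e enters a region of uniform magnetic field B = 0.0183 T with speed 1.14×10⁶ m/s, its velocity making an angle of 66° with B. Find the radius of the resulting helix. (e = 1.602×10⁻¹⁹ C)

r ≈ 1.18 m

v⊥ = v sinθ = 1.14×10⁶·sin66° ≈ 1.041×10⁶ m/s.
r = m v⊥/(|q|B) = (3.32×10⁻²⁷)(1.041×10⁶)/((1.602×10⁻¹⁹)(0.0183)) ≈ 1.18 m.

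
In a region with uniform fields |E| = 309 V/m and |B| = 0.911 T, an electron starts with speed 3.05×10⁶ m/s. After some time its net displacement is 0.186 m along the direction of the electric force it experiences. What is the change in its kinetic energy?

The magnetic force is always ⟂ v and does no work; only the electric force changes KE.
ΔKE = F_E · d = |q|E d = (1.602×10⁻¹⁹)(309)(0.186) ≈ 9.21×10⁻¹⁸ J.

ΔKE ≈ 9.21×10⁻¹⁸ J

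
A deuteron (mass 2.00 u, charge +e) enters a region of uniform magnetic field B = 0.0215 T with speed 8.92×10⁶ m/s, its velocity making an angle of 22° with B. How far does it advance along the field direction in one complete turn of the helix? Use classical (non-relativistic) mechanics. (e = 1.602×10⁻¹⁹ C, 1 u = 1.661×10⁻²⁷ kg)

p ≈ 50.1 m

v∥ = v cosθ = 8.92×10⁶·cos22° ≈ 8.270×10⁶ m/s.
T = 2πm/(|q|B) = 2π(3.322×10⁻²⁷)/((1.602×10⁻¹⁹)(0.0215)) ≈ 6.060×10⁻⁶ s.
pitch = v∥ T = (8.270×10⁶)(6.060×10⁻⁶) ≈ 50.1 m.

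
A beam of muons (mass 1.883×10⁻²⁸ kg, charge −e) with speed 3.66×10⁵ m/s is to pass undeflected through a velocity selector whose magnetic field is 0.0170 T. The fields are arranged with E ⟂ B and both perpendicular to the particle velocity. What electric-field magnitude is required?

For straight-line motion qE = qvB, so E = vB.
E = 3.66×10⁵ × 0.0170 = 6220 V/m.

E = 6220 V/m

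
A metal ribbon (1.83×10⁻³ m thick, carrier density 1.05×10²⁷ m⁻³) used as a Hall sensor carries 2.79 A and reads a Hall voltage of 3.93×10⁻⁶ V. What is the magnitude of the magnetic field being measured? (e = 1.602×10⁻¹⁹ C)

B ≈ 0.434 T

From V_H = IB/(n e t), B = V_H n e t / I.
B = (3.93×10⁻⁶)(1.05×10²⁷)(1.602×10⁻¹⁹)(1.83×10⁻³)/2.79 ≈ 0.434 T.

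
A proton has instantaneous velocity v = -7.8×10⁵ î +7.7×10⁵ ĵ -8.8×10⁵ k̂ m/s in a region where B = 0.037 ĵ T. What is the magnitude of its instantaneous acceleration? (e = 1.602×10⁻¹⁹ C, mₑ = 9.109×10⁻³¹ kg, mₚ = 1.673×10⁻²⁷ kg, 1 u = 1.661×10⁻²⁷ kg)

|a| ≈ 4.17×10¹² m/s²

v×B = (3.26×10⁴, 0, -2.89×10⁴) N/C.
F = q v×B = (1.602×10⁻¹⁹ C)·(3.26×10⁴, 0, -2.89×10⁴) = (5.22×10⁻¹⁵, 0, -4.62×10⁻¹⁵) N.
|a| = |F|/m = 6.970×10⁻¹⁵/1.673×10⁻²⁷ ≈ 4.17×10¹² m/s².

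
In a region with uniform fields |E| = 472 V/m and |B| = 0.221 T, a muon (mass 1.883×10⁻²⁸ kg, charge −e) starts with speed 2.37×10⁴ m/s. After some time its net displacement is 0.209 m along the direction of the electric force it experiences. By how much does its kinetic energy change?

The magnetic force is always ⟂ v and does no work; only the electric force changes KE.
ΔKE = F_E · d = |q|E d = (1.602×10⁻¹⁹)(472)(0.209) ≈ 1.58×10⁻¹⁷ J.

ΔKE ≈ 1.58×10⁻¹⁷ J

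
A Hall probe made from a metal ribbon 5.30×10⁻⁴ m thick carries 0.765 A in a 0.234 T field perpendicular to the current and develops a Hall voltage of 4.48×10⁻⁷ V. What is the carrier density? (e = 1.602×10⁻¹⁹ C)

From V_H = IB/(n e t), n = IB/(V_H e t).
n = (0.765)(0.234)/((4.48×10⁻⁷)(1.602×10⁻¹⁹)(5.30×10⁻⁴)) ≈ 4.71×10²⁷ m⁻³.

n ≈ 4.71×10²⁷ m⁻³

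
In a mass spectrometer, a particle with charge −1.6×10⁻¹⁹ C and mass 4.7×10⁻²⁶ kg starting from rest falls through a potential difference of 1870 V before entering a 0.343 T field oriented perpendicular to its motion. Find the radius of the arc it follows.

r ≈ 0.0966 m

Acceleration: |q|V = ½mv² ⇒ v = √(2|q|V/m) = √(2·1.6×10⁻¹⁹·1870/4.7×10⁻²⁶) ≈ 1.128×10⁵ m/s.
In the field: r = mv/(|q|B) = (4.7×10⁻²⁶)(1.128×10⁵)/((1.6×10⁻¹⁹)(0.343)) ≈ 0.0966 m.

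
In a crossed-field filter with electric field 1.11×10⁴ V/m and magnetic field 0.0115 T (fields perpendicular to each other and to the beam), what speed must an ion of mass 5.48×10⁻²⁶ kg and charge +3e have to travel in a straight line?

For undeflected motion the electric and magnetic forces balance: qE = qvB.
v = E/B = 1.11×10⁴/0.0115 = 9.65×10⁵ m/s.

v = 9.65×10⁵ m/s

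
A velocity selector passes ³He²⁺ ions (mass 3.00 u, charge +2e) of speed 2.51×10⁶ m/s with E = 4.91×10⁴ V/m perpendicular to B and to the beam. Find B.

B = 0.0196 T

Balance of forces in the selector: qE = qvB ⇒ B = E/v.
B = 4.91×10⁴/2.51×10⁶ = 0.0196 T.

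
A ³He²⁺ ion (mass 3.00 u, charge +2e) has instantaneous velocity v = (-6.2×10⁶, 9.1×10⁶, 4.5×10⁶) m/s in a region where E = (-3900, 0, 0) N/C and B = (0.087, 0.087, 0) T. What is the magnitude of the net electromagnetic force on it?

v×B = (-3.92×10⁵, 3.92×10⁵, -1.33×10⁶) N/C.
E + v×B = (-3.95×10⁵, 3.92×10⁵, -1.33×10⁶) N/C.
F = q(E + v×B) = (3.204×10⁻¹⁹ C)·(-3.95×10⁵, 3.92×10⁵, -1.33×10⁶) = (-1.27×10⁻¹³, 1.25×10⁻¹³, -4.26×10⁻¹³) N.
|F| = 4.62×10⁻¹³ N.

|F| ≈ 4.62×10⁻¹³ N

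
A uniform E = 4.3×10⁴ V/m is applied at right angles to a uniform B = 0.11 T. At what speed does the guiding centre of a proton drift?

v_d ≈ 3.9×10⁵ m/s

In crossed fields the guiding centre drifts at v_d = |E×B|/B² = E/B, independent of charge and mass.
v_d = 4.3×10⁴/0.11 = 3.9×10⁵ m/s.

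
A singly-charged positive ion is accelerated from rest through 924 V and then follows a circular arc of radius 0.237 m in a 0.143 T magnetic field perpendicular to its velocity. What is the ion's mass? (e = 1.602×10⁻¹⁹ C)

m ≈ 9.96×10⁻²⁶ kg

Combine |q|V = ½mv² and r = mv/(|q|B): eliminate v to get m = qB²r²/(2V).
m = (1.602×10⁻¹⁹)(0.143)²(0.237)²/(2·924) ≈ 9.96×10⁻²⁶ kg.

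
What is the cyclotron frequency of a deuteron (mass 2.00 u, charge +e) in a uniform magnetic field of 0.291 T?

f = |q|B/(2πm).
f = (1.602×10⁻¹⁹)(0.291)/(2π·3.322×10⁻²⁷) ≈ 2.23×10⁶ Hz.

f ≈ 2.23×10⁶ Hz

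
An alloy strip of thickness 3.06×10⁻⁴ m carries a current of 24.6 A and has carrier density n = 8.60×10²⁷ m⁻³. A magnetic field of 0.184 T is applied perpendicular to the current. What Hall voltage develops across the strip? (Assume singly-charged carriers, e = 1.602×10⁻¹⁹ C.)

V_H = IB/(n e t).
V_H = (24.6)(0.184)/((8.60×10²⁷)(1.602×10⁻¹⁹)(3.06×10⁻⁴)) ≈ 1.07×10⁻⁵ V.

V_H ≈ 1.07×10⁻⁵ V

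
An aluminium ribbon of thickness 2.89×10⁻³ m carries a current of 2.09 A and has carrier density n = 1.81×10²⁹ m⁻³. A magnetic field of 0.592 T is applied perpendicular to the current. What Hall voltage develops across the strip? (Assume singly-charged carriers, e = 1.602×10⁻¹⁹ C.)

V_H ≈ 1.48×10⁻⁸ V

V_H = IB/(n e t).
V_H = (2.09)(0.592)/((1.81×10²⁹)(1.602×10⁻¹⁹)(2.89×10⁻³)) ≈ 1.48×10⁻⁸ V.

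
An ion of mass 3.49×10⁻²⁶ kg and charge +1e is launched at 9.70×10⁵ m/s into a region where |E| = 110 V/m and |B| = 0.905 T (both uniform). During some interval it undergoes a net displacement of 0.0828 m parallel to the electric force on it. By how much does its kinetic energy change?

ΔKE ≈ 1.46×10⁻¹⁸ J

The magnetic force is always ⟂ v and does no work; only the electric force changes KE.
ΔKE = F_E · d = |q|E d = (1.602×10⁻¹⁹)(110)(0.0828) ≈ 1.46×10⁻¹⁸ J.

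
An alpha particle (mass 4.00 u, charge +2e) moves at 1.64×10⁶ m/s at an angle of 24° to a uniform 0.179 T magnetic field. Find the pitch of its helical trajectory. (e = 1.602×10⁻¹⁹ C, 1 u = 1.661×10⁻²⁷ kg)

p ≈ 1.09 m

v∥ = v cosθ = 1.64×10⁶·cos24° ≈ 1.498×10⁶ m/s.
T = 2πm/(|q|B) = 2π(6.644×10⁻²⁷)/((3.204×10⁻¹⁹)(0.179)) ≈ 7.279×10⁻⁷ s.
pitch = v∥ T = (1.498×10⁶)(7.279×10⁻⁷) ≈ 1.09 m.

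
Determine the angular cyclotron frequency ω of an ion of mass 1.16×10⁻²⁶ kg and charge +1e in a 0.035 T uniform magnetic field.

ω ≈ 4.8×10⁵ rad/s

ω = |q|B/m.
ω = (1.602×10⁻¹⁹)(0.035)/1.16×10⁻²⁶ ≈ 4.8×10⁵ rad/s.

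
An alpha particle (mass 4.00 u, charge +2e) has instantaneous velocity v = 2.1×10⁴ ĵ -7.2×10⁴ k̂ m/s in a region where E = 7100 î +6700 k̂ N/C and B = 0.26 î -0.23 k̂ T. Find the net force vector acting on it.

v×B = (-4830, -1.87×10⁴, -5460) N/C.
E + v×B = (2270, -1.87×10⁴, 1240) N/C.
F = q(E + v×B) = (3.204×10⁻¹⁹ C)·(2270, -1.87×10⁴, 1240) = (7.27×10⁻¹⁶, -6.00×10⁻¹⁵, 3.97×10⁻¹⁶) N.

F ≈ (7.27×10⁻¹⁶, -6.00×10⁻¹⁵, 3.97×10⁻¹⁶) N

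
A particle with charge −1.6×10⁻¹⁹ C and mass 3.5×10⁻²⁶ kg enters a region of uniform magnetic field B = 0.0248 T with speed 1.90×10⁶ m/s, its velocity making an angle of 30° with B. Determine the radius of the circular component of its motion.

r ≈ 8.38 m

v⊥ = v sinθ = 1.90×10⁶·sin30° ≈ 9.500×10⁵ m/s.
r = m v⊥/(|q|B) = (3.5×10⁻²⁶)(9.500×10⁵)/((1.6×10⁻¹⁹)(0.0248)) ≈ 8.38 m.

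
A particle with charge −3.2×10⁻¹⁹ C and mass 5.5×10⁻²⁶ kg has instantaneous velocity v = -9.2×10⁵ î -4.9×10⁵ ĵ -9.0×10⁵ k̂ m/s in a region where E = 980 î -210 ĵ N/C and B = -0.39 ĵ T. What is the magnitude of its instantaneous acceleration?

v×B = (-3.51×10⁵, 0, 3.59×10⁵) N/C.
E + v×B = (-3.50×10⁵, -210, 3.59×10⁵) N/C.
F = q(E + v×B) = (−3.2×10⁻¹⁹ C)·(-3.50×10⁵, -210, 3.59×10⁵) = (1.12×10⁻¹³, 6.72×10⁻¹⁷, -1.15×10⁻¹³) N.
|a| = |F|/m = 1.604×10⁻¹³/5.5×10⁻²⁶ ≈ 2.92×10¹² m/s².

|a| ≈ 2.92×10¹² m/s²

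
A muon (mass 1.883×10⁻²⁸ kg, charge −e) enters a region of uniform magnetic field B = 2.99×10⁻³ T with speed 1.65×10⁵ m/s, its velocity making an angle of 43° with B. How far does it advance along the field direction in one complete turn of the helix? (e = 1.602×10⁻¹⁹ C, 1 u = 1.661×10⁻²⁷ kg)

v∥ = v cosθ = 1.65×10⁵·cos43° ≈ 1.207×10⁵ m/s.
T = 2πm/(|q|B) = 2π(1.883×10⁻²⁸)/((1.602×10⁻¹⁹)(2.99×10⁻³)) ≈ 2.470×10⁻⁶ s.
pitch = v∥ T = (1.207×10⁵)(2.470×10⁻⁶) ≈ 0.298 m.

p ≈ 0.298 m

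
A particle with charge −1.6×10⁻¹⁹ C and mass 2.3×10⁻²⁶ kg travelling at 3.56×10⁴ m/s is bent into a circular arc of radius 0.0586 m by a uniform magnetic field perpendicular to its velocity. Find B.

From |q|vB = mv²/r, B = mv/(|q|r).
B = (2.3×10⁻²⁶)(3.56×10⁴)/((1.6×10⁻¹⁹)(0.0586)) ≈ 0.0873 T.

B ≈ 0.0873 T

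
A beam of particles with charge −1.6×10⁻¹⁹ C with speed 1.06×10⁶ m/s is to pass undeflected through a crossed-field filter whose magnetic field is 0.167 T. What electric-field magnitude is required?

For straight-line motion qE = qvB, so E = vB.
E = 1.06×10⁶ × 0.167 = 1.77×10⁵ V/m.

E = 1.77×10⁵ V/m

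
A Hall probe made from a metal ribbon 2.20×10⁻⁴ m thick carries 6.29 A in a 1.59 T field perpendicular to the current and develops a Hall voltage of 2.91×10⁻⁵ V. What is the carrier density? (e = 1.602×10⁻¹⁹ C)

From V_H = IB/(n e t), n = IB/(V_H e t).
n = (6.29)(1.59)/((2.91×10⁻⁵)(1.602×10⁻¹⁹)(2.20×10⁻⁴)) ≈ 9.75×10²⁷ m⁻³.

n ≈ 9.75×10²⁷ m⁻³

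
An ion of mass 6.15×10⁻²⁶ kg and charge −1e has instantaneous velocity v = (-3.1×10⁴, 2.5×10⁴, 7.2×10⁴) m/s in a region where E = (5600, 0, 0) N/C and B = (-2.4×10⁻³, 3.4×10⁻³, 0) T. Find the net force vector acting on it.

v×B = (-245, -173, -45.4) N/C.
E + v×B = (5360, -173, -45.4) N/C.
F = q(E + v×B) = (−1.602×10⁻¹⁹ C)·(5360, -173, -45.4) = (-8.58×10⁻¹⁶, 2.77×10⁻¹⁷, 7.27×10⁻¹⁸) N.

F ≈ (-8.58×10⁻¹⁶, 2.77×10⁻¹⁷, 7.27×10⁻¹⁸) N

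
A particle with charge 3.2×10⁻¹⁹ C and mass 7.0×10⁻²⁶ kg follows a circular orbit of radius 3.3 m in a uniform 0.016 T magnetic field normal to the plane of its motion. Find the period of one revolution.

The cyclotron period depends only on m, q, B: T = 2πm/(|q|B).
T = 2π(7.0×10⁻²⁶)/((3.2×10⁻¹⁹)(0.016)) ≈ 8.6×10⁻⁵ s.

T ≈ 8.6×10⁻⁵ s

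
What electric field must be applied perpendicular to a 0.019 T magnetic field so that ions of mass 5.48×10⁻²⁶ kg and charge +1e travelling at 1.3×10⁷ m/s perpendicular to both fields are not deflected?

E = 2.5×10⁵ V/m

For straight-line motion qE = qvB, so E = vB.
E = 1.3×10⁷ × 0.019 = 2.5×10⁵ V/m.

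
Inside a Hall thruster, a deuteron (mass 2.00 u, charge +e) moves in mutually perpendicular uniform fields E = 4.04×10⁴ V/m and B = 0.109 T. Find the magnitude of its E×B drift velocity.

v_d ≈ 3.71×10⁵ m/s

The steady drift has the magnetic force balancing the electric force, so v_d = E/B.
v_d = 4.04×10⁴/0.109 = 3.71×10⁵ m/s.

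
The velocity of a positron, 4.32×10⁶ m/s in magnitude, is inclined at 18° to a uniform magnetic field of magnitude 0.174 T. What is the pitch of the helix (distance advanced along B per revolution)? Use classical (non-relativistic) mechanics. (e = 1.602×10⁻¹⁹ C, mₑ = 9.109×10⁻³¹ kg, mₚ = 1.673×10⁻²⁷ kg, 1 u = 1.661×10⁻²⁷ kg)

p ≈ 8.44×10⁻⁴ m

v∥ = v cosθ = 4.32×10⁶·cos18° ≈ 4.109×10⁶ m/s.
T = 2πm/(|q|B) = 2π(9.109×10⁻³¹)/((1.602×10⁻¹⁹)(0.174)) ≈ 2.053×10⁻¹⁰ s.
pitch = v∥ T = (4.109×10⁶)(2.053×10⁻¹⁰) ≈ 8.44×10⁻⁴ m.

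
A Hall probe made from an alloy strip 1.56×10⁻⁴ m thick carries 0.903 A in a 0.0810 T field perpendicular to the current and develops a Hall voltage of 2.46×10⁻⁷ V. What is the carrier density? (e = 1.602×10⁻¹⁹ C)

n ≈ 1.19×10²⁸ m⁻³

From V_H = IB/(n e t), n = IB/(V_H e t).
n = (0.903)(0.0810)/((2.46×10⁻⁷)(1.602×10⁻¹⁹)(1.56×10⁻⁴)) ≈ 1.19×10²⁸ m⁻³.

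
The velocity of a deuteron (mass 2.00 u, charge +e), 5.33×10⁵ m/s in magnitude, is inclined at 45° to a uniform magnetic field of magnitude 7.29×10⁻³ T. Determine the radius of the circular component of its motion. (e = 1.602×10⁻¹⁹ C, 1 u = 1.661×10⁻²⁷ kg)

r ≈ 1.07 m

v⊥ = v sinθ = 5.33×10⁵·sin45° ≈ 3.769×10⁵ m/s.
r = m v⊥/(|q|B) = (3.322×10⁻²⁷)(3.769×10⁵)/((1.602×10⁻¹⁹)(7.29×10⁻³)) ≈ 1.07 m.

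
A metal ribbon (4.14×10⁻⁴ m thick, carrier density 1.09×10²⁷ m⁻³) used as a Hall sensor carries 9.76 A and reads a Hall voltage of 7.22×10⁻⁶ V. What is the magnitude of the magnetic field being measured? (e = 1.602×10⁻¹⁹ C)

B ≈ 0.0535 T

From V_H = IB/(n e t), B = V_H n e t / I.
B = (7.22×10⁻⁶)(1.09×10²⁷)(1.602×10⁻¹⁹)(4.14×10⁻⁴)/9.76 ≈ 0.0535 T.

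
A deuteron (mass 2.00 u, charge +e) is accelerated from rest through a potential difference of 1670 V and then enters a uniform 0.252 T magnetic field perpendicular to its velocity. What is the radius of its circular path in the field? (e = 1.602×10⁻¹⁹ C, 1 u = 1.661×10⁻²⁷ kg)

Acceleration: |q|V = ½mv² ⇒ v = √(2|q|V/m) = √(2·1.602×10⁻¹⁹·1670/3.322×10⁻²⁷) ≈ 4.013×10⁵ m/s.
In the field: r = mv/(|q|B) = (3.322×10⁻²⁷)(4.013×10⁵)/((1.602×10⁻¹⁹)(0.252)) ≈ 0.0330 m.

r ≈ 0.0330 m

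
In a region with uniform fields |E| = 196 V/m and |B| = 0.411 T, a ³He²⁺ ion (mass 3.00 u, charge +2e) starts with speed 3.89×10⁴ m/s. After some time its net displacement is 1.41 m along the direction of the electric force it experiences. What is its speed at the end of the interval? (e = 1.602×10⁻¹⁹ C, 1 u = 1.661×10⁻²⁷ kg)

v_f ≈ 1.92×10⁵ m/s

B does no work; ΔKE = |q|E d.
½mv_f² = ½mv₀² + |q|Ed = ½(4.983×10⁻²⁷)(3.89×10⁴)² + (3.204×10⁻¹⁹)(196)(1.41) ≈ 3.770×10⁻¹⁸ J + 8.855×10⁻¹⁷ J ≈ 9.232×10⁻¹⁷ J.
v_f = √(2·9.232×10⁻¹⁷/4.983×10⁻²⁷) ≈ 1.92×10⁵ m/s.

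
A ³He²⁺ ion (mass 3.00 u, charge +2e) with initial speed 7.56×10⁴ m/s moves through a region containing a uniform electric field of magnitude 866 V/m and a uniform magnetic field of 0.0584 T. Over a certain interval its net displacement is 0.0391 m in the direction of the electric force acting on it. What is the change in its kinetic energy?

ΔKE ≈ 1.08×10⁻¹⁷ J

The magnetic force is always ⟂ v and does no work; only the electric force changes KE.
ΔKE = F_E · d = |q|E d = (3.204×10⁻¹⁹)(866)(0.0391) ≈ 1.08×10⁻¹⁷ J.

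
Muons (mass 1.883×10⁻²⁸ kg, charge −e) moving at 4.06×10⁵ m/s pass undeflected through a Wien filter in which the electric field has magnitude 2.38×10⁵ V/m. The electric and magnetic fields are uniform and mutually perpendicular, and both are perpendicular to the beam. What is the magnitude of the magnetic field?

B = 0.586 T

Balance of forces in the selector: qE = qvB ⇒ B = E/v.
B = 2.38×10⁵/4.06×10⁵ = 0.586 T.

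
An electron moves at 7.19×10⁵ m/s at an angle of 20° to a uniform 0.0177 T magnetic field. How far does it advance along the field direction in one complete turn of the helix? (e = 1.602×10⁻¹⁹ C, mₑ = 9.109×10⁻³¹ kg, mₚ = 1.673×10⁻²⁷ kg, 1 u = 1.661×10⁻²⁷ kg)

p ≈ 1.36×10⁻³ m

v∥ = v cosθ = 7.19×10⁵·cos20° ≈ 6.756×10⁵ m/s.
T = 2πm/(|q|B) = 2π(9.109×10⁻³¹)/((1.602×10⁻¹⁹)(0.0177)) ≈ 2.018×10⁻⁹ s.
pitch = v∥ T = (6.756×10⁵)(2.018×10⁻⁹) ≈ 1.36×10⁻³ m.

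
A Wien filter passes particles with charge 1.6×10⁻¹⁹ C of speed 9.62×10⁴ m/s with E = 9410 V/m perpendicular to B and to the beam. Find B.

Balance of forces in the selector: qE = qvB ⇒ B = E/v.
B = 9410/9.62×10⁴ = 0.0978 T.

B = 0.0978 T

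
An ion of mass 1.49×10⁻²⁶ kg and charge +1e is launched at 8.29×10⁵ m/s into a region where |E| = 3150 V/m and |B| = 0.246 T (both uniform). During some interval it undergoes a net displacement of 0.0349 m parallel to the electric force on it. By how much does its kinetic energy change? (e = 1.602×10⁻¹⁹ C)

The magnetic force is always ⟂ v and does no work; only the electric force changes KE.
ΔKE = F_E · d = |q|E d = (1.602×10⁻¹⁹)(3150)(0.0349) ≈ 1.76×10⁻¹⁷ J.

ΔKE ≈ 1.76×10⁻¹⁷ J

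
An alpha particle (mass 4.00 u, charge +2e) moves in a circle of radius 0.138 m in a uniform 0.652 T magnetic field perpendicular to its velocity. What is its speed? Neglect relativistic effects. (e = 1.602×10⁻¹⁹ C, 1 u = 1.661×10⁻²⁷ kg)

v ≈ 4.34×10⁶ m/s

From |q|vB = mv²/r, v = |q|Br/m.
v = (3.204×10⁻¹⁹)(0.652)(0.138)/6.644×10⁻²⁷ ≈ 4.34×10⁶ m/s.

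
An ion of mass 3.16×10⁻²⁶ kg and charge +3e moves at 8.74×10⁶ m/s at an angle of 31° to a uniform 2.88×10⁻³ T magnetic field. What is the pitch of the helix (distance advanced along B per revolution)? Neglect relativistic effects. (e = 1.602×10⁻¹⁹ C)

p ≈ 1070 m

v∥ = v cosθ = 8.74×10⁶·cos31° ≈ 7.492×10⁶ m/s.
T = 2πm/(|q|B) = 2π(3.16×10⁻²⁶)/((4.806×10⁻¹⁹)(2.88×10⁻³)) ≈ 1.434×10⁻⁴ s.
pitch = v∥ T = (7.492×10⁶)(1.434×10⁻⁴) ≈ 1070 m.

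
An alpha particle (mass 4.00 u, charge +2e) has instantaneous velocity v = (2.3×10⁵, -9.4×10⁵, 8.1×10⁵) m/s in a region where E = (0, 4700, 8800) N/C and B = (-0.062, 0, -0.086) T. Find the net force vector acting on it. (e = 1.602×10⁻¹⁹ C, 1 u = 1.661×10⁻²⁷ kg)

F ≈ (2.59×10⁻¹⁴, -8.25×10⁻¹⁵, -1.59×10⁻¹⁴) N

v×B = (8.08×10⁴, -3.04×10⁴, -5.83×10⁴) N/C.
E + v×B = (8.08×10⁴, -2.57×10⁴, -4.95×10⁴) N/C.
F = q(E + v×B) = (3.204×10⁻¹⁹ C)·(8.08×10⁴, -2.57×10⁴, -4.95×10⁴) = (2.59×10⁻¹⁴, -8.25×10⁻¹⁵, -1.59×10⁻¹⁴) N.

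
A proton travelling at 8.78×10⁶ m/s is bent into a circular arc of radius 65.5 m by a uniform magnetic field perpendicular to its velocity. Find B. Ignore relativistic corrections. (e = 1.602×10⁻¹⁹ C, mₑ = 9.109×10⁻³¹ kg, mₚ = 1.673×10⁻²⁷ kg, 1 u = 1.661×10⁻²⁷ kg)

B ≈ 1.40×10⁻³ T

From |q|vB = mv²/r, B = mv/(|q|r).
B = (1.673×10⁻²⁷)(8.78×10⁶)/((1.602×10⁻¹⁹)(65.5)) ≈ 1.40×10⁻³ T.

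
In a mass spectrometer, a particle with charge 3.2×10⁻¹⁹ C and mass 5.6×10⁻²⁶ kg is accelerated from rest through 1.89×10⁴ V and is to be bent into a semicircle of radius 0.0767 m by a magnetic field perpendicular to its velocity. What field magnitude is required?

v = √(2|q|V/m) = √(2·3.2×10⁻¹⁹·1.89×10⁴/5.6×10⁻²⁶) ≈ 4.648×10⁵ m/s.
B = mv/(|q|r) = (5.6×10⁻²⁶)(4.648×10⁵)/((3.2×10⁻¹⁹)(0.0767)) ≈ 1.06 T.

B ≈ 1.06 T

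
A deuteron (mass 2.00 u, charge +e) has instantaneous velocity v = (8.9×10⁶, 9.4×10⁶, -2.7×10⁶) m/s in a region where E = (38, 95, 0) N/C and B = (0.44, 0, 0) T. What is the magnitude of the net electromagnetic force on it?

|F| ≈ 6.89×10⁻¹³ N

v×B = (0, -1.19×10⁶, -4.14×10⁶) N/C.
E + v×B = (38.0, -1.19×10⁶, -4.14×10⁶) N/C.
F = q(E + v×B) = (1.602×10⁻¹⁹ C)·(38.0, -1.19×10⁶, -4.14×10⁶) = (6.09×10⁻¹⁸, -1.90×10⁻¹³, -6.63×10⁻¹³) N.
|F| = 6.89×10⁻¹³ N.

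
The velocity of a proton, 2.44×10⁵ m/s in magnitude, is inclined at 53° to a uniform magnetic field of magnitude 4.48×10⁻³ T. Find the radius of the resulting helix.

v⊥ = v sinθ = 2.44×10⁵·sin53° ≈ 1.949×10⁵ m/s.
r = m v⊥/(|q|B) = (1.673×10⁻²⁷)(1.949×10⁵)/((1.602×10⁻¹⁹)(4.48×10⁻³)) ≈ 0.454 m.

r ≈ 0.454 m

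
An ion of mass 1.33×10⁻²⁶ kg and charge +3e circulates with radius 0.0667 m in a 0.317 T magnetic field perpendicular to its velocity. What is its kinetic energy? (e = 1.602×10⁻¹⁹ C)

v = |q|Br/m, then KE = ½mv² = (qBr)²/(2m).
v = (4.806×10⁻¹⁹)(0.317)(0.0667)/1.33×10⁻²⁶ ≈ 7.640×10⁵ m/s.
KE = ½(1.33×10⁻²⁶)(7.640×10⁵)² ≈ 3.88×10⁻¹⁵ J = 2.42×10⁴ eV.

KE ≈ 2.42×10⁴ eV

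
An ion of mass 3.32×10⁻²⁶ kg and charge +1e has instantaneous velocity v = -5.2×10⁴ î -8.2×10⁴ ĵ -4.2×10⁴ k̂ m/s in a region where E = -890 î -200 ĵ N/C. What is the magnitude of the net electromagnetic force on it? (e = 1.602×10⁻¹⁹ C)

|F| ≈ 1.46×10⁻¹⁶ N

Only an electric field acts, so F = qE = (1.602×10⁻¹⁹ C)·(-890, -200, 0) = (-1.43×10⁻¹⁶, -3.20×10⁻¹⁷, 0) N.
|F| = 1.46×10⁻¹⁶ N.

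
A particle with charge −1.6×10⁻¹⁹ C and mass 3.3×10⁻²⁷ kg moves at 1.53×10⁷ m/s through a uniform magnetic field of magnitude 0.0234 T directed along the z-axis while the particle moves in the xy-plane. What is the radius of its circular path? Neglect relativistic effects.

The magnetic force provides the centripetal force: |q|vB = mv²/r.
r = mv/(|q|B) = (3.3×10⁻²⁷)(1.53×10⁷)/((1.6×10⁻¹⁹)(0.0234)) ≈ 13.5 m.

r ≈ 13.5 m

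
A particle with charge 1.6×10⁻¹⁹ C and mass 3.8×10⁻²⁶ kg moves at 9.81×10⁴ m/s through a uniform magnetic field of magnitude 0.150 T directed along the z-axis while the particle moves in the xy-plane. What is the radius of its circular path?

The magnetic force provides the centripetal force: |q|vB = mv²/r.
r = mv/(|q|B) = (3.8×10⁻²⁶)(9.81×10⁴)/((1.6×10⁻¹⁹)(0.150)) ≈ 0.155 m.

r ≈ 0.155 m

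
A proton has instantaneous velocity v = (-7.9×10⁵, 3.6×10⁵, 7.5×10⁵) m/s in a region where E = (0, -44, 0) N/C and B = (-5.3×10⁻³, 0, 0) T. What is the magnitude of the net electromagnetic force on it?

|F| ≈ 7.13×10⁻¹⁶ N

v×B = (0, -3980, 1910) N/C.
E + v×B = (0, -4020, 1910) N/C.
F = q(E + v×B) = (1.602×10⁻¹⁹ C)·(0, -4020, 1910) = (0, -6.44×10⁻¹⁶, 3.06×10⁻¹⁶) N.
|F| = 7.13×10⁻¹⁶ N.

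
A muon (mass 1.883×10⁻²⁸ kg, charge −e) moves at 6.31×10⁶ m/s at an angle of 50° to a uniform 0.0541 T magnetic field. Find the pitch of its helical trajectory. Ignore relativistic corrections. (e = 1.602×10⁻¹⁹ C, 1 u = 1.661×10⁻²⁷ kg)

v∥ = v cosθ = 6.31×10⁶·cos50° ≈ 4.056×10⁶ m/s.
T = 2πm/(|q|B) = 2π(1.883×10⁻²⁸)/((1.602×10⁻¹⁹)(0.0541)) ≈ 1.365×10⁻⁷ s.
pitch = v∥ T = (4.056×10⁶)(1.365×10⁻⁷) ≈ 0.554 m.

p ≈ 0.554 m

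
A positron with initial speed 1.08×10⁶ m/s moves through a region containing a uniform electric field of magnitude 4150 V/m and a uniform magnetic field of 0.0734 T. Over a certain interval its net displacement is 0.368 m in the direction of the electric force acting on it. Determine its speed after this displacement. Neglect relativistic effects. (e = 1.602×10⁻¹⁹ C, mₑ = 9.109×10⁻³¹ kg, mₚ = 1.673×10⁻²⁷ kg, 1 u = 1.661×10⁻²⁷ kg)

B does no work; ΔKE = |q|E d.
½mv_f² = ½mv₀² + |q|Ed = ½(9.109×10⁻³¹)(1.08×10⁶)² + (1.602×10⁻¹⁹)(4150)(0.368) ≈ 5.312×10⁻¹⁹ J + 2.447×10⁻¹⁶ J ≈ 2.452×10⁻¹⁶ J.
v_f = √(2·2.452×10⁻¹⁶/9.109×10⁻³¹) ≈ 2.32×10⁷ m/s.

v_f ≈ 2.32×10⁷ m/s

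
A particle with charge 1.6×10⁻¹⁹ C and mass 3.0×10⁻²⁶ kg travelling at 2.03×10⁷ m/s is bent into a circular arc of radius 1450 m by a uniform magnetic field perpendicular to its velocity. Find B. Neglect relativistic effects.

From |q|vB = mv²/r, B = mv/(|q|r).
B = (3.0×10⁻²⁶)(2.03×10⁷)/((1.6×10⁻¹⁹)(1450)) ≈ 2.63×10⁻³ T.

B ≈ 2.63×10⁻³ T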